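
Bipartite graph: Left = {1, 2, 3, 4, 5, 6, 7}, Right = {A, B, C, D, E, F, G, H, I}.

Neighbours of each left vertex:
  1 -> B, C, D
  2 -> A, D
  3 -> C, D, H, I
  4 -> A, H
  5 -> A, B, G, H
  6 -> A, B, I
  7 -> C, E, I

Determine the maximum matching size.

7

For example, pair 1-C, 2-A, 3-D, 4-H, 5-B, 6-I, 7-E.
This saturates every left vertex, so 7 is the maximum.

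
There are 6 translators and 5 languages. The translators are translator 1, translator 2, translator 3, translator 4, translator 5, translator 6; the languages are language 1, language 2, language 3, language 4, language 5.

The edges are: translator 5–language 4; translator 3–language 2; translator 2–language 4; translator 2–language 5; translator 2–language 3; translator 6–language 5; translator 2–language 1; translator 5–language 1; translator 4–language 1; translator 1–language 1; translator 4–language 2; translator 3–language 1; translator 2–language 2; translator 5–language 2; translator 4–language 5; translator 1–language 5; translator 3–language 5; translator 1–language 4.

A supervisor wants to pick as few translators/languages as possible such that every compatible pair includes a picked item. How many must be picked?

5

{translator 2, language 1, language 2, language 4, language 5} is a vertex cover of size 5: every edge has an endpoint in this set.
No smaller cover exists because translator 1–language 4, translator 2–language 3, translator 3–language 5, translator 4–language 1, translator 5–language 2 is a matching of size 5, and a cover must include an endpoint of each of these disjoint edges (König's theorem).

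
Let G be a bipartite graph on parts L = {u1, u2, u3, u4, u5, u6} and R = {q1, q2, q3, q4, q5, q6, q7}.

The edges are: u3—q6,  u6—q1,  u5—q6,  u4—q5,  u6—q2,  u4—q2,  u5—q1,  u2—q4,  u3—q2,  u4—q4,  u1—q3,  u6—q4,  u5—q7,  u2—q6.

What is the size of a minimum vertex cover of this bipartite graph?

6

The 6 edges u1–q3, u2–q4, u3–q6, u4–q5, u5–q7, u6–q2 form a matching, so any vertex cover needs at least 6 vertices (one per matched edge).
Conversely {u1, u2, u3, u4, u5, u6} meets every edge and has exactly 6 vertices, so 6 is optimal.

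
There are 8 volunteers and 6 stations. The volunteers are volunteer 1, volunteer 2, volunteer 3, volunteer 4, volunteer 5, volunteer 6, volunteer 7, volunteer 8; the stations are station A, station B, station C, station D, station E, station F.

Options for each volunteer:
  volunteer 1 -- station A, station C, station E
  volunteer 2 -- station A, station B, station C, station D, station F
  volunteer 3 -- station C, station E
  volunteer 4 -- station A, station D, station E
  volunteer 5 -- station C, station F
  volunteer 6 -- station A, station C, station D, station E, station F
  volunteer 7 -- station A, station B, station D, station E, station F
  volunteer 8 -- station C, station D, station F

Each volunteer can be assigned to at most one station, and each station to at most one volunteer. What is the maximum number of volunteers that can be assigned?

6

For example, pair volunteer 1-station A, volunteer 2-station B, volunteer 3-station E, volunteer 4-station D, volunteer 5-station C, volunteer 6-station F.
The set {volunteer 1, volunteer 2, volunteer 3, volunteer 4, volunteer 5, volunteer 6, volunteer 7, volunteer 8} has only 6 neighbours ({station A, station B, station C, station D, station E, station F}), so by Hall's theorem at most 6 of the 8 volunteers can be matched.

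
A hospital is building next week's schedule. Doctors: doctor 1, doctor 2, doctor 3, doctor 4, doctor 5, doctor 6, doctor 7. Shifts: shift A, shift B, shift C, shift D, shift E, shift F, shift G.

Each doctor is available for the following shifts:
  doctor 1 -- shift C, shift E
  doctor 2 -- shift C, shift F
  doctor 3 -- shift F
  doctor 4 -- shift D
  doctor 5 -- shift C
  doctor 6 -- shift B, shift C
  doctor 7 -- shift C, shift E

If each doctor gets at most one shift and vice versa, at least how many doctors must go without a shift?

2

For example, pair doctor 1–shift E, doctor 2–shift C, doctor 3–shift F, doctor 4–shift D, doctor 6–shift B.
The set {doctor 1, doctor 2, doctor 3, doctor 5, doctor 7} has only 3 neighbours ({shift C, shift E, shift F}), so by Hall's theorem at most 5 of the 7 doctors can be matched.
That matches 5 of the 7, leaving 2 unmatched; no matching can do better.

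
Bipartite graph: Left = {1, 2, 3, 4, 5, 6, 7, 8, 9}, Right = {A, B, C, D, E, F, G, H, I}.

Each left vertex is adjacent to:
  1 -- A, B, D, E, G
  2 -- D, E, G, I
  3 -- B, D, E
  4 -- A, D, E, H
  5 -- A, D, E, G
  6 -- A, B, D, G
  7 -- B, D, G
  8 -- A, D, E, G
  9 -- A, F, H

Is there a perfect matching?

No

The set {1, 3, 5, 6, 7, 8} has only 5 neighbours ({A, B, D, E, G}), so by Hall's theorem at most 8 of the 9 left vertices can be matched.
Hence no matching covers every left vertex.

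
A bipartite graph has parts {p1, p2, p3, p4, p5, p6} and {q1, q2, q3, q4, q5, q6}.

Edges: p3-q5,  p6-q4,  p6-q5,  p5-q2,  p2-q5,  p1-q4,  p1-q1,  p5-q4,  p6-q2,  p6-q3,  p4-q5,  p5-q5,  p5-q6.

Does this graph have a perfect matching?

The set {p2, p3, p4} has only 1 neighbour ({q5}), so by Hall's theorem at most 4 of the 6 left vertices can be matched.
Hence no matching covers every left vertex.

No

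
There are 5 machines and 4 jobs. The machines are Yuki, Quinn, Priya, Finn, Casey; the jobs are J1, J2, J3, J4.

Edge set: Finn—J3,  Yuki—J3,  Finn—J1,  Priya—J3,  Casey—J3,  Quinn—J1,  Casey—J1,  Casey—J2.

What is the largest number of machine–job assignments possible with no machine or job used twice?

For example, pair Yuki-J3, Quinn-J1, Casey-J2.
The set {Yuki, Quinn, Priya, Finn} has only 2 neighbours ({J1, J3}), so by Hall's theorem at most 3 of the 5 machines can be matched.

3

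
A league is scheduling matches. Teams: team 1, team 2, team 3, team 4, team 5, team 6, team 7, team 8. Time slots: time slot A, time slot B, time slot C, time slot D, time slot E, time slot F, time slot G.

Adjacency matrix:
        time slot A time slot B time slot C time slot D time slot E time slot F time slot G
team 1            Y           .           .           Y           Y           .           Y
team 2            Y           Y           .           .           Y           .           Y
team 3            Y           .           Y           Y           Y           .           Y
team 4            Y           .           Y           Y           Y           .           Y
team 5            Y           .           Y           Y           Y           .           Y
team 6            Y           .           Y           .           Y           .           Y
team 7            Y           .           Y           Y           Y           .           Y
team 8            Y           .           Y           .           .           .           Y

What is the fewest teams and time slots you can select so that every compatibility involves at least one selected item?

The 6 edges team 1–time slot A, team 2–time slot B, team 3–time slot C, team 4–time slot D, team 5–time slot E, team 6–time slot G form a matching, so any vertex cover needs at least 6 vertices (one per matched edge).
Conversely {team 2, time slot A, time slot C, time slot D, time slot E, time slot G} meets every edge and has exactly 6 vertices, so 6 is optimal.

6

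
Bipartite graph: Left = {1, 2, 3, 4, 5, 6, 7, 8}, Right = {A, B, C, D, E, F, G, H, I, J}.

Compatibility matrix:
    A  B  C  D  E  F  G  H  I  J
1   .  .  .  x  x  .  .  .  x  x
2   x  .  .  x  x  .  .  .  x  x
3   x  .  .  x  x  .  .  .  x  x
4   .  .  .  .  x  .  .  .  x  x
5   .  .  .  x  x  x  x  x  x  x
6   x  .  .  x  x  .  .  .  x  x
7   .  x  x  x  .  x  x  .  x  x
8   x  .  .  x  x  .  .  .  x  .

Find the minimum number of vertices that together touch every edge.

The 7 edges 1–E, 2–D, 3–A, 4–I, 5–H, 6–J, 7–G form a matching, so any vertex cover needs at least 7 vertices (one per matched edge).
Conversely {5, 7, A, D, E, I, J} meets every edge and has exactly 7 vertices, so 7 is optimal.

7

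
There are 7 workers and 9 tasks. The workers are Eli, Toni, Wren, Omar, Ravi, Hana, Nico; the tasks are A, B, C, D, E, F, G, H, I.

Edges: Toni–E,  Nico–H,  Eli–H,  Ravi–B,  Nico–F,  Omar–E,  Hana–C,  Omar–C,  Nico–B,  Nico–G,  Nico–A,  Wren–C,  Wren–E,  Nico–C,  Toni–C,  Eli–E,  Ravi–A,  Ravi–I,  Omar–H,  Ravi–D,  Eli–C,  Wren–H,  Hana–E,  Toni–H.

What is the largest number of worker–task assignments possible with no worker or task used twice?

A valid assignment of size 5: Eli→H, Toni→C, Wren→E, Ravi→I, Nico→G.
The set {Eli, Toni, Wren, Omar, Hana} has only 3 neighbours ({C, E, H}), so by Hall's theorem at most 5 of the 7 workers can be matched.

5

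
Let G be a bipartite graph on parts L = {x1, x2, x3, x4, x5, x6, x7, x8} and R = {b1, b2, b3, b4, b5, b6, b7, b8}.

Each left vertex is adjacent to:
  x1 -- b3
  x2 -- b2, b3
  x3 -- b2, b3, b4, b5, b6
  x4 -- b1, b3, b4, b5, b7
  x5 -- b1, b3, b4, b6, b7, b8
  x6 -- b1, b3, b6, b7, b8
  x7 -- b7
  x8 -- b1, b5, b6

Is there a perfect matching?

For example, pair x1→b3, x2→b2, x3→b4, x4→b1, x5→b6, x6→b8, x7→b7, x8→b5.
All 8 left vertices are covered.

Yes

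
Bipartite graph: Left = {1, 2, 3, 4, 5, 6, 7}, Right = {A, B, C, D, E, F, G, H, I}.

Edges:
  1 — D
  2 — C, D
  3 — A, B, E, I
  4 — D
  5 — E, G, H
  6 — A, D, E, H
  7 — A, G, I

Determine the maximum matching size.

6

For example, pair 1–D, 2–C, 3–B, 5–G, 6–E, 7–I.
The set {1, 4} has only 1 neighbour ({D}), so by Hall's theorem at most 6 of the 7 left vertices can be matched.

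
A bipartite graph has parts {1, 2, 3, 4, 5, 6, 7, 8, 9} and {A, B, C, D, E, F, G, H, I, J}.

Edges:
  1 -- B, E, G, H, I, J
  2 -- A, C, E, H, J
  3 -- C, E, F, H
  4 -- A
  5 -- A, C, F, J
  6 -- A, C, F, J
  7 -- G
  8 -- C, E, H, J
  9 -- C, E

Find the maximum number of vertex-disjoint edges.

8

A valid assignment of size 8: 1→B, 2→J, 3→H, 4→A, 5→F, 6→C, 7→G, 8→E.
The set {2, 3, 4, 5, 6, 8, 9} has only 6 neighbours ({A, C, E, F, H, J}), so by Hall's theorem at most 8 of the 9 left vertices can be matched.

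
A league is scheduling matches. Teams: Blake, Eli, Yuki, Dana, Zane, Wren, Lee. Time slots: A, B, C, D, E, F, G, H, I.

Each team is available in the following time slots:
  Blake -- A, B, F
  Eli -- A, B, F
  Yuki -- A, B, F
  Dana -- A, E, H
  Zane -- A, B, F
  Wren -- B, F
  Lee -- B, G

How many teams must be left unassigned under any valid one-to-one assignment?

One maximum matching: Blake–A, Eli–F, Yuki–B, Dana–E, Lee–G.
The set {Blake, Eli, Yuki, Zane, Wren} has only 3 neighbours ({A, B, F}), so by Hall's theorem at most 5 of the 7 teams can be matched.
That matches 5 of the 7, leaving 2 unmatched; no matching can do better.

2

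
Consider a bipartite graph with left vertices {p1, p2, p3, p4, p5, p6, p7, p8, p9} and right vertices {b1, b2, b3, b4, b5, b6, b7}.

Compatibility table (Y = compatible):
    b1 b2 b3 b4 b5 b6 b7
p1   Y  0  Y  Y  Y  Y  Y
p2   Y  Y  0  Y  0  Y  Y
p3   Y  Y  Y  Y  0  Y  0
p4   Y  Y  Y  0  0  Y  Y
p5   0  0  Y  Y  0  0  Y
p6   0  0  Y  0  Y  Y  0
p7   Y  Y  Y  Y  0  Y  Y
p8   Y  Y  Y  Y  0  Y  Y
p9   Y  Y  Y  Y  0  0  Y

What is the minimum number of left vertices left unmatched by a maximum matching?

2

One maximum matching: p1→b5, p2→b4, p3→b1, p4→b2, p5→b3, p6→b6, p7→b7.
The set {p1, p2, p3, p4, p5, p6, p7, p8, p9} has only 7 neighbours ({b1, b2, b3, b4, b5, b6, b7}), so by Hall's theorem at most 7 of the 9 left vertices can be matched.
That matches 7 of the 9, leaving 2 unmatched; no matching can do better.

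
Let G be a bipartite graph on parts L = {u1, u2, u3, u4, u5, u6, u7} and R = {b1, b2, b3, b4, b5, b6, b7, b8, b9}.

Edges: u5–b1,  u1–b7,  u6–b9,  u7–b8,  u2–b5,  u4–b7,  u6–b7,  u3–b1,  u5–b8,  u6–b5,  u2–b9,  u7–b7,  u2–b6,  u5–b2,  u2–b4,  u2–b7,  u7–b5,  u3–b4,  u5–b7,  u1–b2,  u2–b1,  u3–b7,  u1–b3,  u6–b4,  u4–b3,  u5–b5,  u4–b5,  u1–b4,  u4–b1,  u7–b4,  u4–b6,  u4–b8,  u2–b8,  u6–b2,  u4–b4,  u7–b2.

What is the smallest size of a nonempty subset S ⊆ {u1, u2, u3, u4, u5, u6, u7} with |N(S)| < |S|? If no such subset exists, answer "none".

A matching saturating every left vertex exists, for instance u1→b3, u2→b6, u3→b4, u4→b1, u5→b2, u6→b5, u7→b7.
By Hall's marriage theorem, this means |N(S)| ≥ |S| for every subset S, so no violating subset exists.

none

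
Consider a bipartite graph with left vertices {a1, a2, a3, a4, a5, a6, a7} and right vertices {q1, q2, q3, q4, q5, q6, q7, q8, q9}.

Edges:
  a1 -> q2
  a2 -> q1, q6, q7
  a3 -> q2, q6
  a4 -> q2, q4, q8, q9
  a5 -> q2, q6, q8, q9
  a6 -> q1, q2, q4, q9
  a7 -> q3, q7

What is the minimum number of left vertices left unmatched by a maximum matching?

0

For example, pair a1→q2, a2→q1, a3→q6, a4→q9, a5→q8, a6→q4, a7→q7.
This saturates every left vertex, so 7 is the maximum.
That matches 7 of the 7, leaving 0 unmatched; no matching can do better.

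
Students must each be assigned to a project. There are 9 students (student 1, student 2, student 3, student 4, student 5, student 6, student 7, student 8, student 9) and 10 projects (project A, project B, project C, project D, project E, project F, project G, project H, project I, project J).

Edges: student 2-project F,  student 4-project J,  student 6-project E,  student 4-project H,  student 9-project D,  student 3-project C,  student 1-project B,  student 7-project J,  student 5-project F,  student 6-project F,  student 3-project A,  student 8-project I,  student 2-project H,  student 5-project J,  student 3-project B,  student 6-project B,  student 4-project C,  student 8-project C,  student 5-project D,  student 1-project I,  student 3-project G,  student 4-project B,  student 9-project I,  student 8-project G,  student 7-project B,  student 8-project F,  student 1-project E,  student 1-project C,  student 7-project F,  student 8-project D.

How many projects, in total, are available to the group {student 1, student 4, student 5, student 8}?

9

The union of neighbours of {student 1, student 4, student 5, student 8} is {project B, project C, project D, project E, project F, project G, project H, project I, project J}, which has 9 elements.
Since |N(S)| = 9 ≥ |S| = 4, Hall's condition holds for this subset.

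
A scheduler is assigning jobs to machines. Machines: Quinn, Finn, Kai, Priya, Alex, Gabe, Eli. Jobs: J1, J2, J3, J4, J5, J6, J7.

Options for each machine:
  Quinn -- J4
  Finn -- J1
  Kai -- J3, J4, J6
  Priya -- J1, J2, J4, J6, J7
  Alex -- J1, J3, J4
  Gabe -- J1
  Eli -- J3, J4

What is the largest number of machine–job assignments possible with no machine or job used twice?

For example, pair Quinn–J4, Finn–J1, Kai–J6, Priya–J2, Alex–J3.
The set {Quinn, Finn, Alex, Gabe, Eli} has only 3 neighbours ({J1, J3, J4}), so by Hall's theorem at most 5 of the 7 machines can be matched.

5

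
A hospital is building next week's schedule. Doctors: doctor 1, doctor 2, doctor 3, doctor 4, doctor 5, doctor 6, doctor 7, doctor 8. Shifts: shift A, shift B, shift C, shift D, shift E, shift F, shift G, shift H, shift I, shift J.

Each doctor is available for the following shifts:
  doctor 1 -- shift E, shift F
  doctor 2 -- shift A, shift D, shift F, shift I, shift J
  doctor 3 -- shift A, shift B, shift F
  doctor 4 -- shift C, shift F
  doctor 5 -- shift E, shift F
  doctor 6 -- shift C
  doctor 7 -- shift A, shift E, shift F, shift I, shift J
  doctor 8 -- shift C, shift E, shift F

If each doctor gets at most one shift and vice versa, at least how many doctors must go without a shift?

2

One maximum matching: doctor 1–shift F, doctor 2–shift A, doctor 3–shift B, doctor 4–shift C, doctor 5–shift E, doctor 7–shift J.
The set {doctor 1, doctor 4, doctor 5, doctor 6, doctor 8} has only 3 neighbours ({shift C, shift E, shift F}), so by Hall's theorem at most 6 of the 8 doctors can be matched.
That matches 6 of the 8, leaving 2 unmatched; no matching can do better.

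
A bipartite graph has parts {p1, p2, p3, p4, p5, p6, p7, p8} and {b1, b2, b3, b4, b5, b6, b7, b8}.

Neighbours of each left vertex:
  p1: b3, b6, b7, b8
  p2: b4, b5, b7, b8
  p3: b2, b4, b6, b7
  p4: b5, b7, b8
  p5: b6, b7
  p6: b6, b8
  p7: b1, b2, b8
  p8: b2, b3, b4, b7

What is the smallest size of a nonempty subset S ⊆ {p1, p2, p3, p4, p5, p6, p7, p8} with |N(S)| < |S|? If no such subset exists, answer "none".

A matching saturating every left vertex exists, for instance p1→b8, p2→b4, p3→b2, p4→b5, p5→b7, p6→b6, p7→b1, p8→b3.
By Hall's marriage theorem, this means |N(S)| ≥ |S| for every subset S, so no violating subset exists.

none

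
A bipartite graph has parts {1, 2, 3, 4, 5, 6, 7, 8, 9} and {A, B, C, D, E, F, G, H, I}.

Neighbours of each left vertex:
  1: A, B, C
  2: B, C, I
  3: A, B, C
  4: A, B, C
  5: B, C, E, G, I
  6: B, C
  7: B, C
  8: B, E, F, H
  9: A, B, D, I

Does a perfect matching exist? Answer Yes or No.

The set {1, 3, 4, 6, 7} has only 3 neighbours ({A, B, C}), so by Hall's theorem at most 7 of the 9 left vertices can be matched.
Hence no matching covers every left vertex.

No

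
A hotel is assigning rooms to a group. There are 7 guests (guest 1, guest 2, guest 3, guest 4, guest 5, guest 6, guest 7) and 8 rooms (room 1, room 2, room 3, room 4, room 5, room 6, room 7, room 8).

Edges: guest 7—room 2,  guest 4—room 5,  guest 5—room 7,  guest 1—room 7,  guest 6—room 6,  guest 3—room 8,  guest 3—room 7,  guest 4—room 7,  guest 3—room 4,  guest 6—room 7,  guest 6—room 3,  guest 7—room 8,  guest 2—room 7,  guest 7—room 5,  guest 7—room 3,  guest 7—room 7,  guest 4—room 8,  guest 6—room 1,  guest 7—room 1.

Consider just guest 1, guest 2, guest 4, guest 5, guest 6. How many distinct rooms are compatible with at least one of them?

The union of neighbours of {guest 1, guest 2, guest 4, guest 5, guest 6} is {room 1, room 3, room 5, room 6, room 7, room 8}, which has 6 elements.
Since |N(S)| = 6 ≥ |S| = 5, Hall's condition holds for this subset.

6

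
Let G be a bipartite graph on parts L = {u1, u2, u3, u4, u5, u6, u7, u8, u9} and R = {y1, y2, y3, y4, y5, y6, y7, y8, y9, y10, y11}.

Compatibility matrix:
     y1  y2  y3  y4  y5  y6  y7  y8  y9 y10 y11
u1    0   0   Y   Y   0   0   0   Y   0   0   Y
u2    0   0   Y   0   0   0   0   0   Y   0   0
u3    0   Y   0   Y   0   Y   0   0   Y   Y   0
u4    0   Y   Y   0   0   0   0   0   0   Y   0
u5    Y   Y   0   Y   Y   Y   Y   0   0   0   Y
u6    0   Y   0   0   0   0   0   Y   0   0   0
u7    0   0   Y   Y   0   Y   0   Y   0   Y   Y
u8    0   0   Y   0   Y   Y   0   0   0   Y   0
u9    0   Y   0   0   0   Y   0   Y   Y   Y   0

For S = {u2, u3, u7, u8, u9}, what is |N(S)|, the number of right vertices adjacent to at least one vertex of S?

The union of neighbours of {u2, u3, u7, u8, u9} is {y2, y3, y4, y5, y6, y8, y9, y10, y11}, which has 9 elements.
Since |N(S)| = 9 ≥ |S| = 5, Hall's condition holds for this subset.

9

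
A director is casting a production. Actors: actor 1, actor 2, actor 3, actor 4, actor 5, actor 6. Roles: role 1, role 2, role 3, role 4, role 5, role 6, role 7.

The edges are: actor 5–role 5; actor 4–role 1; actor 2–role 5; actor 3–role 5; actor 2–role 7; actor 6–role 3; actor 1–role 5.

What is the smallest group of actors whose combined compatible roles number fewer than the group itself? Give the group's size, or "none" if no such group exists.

Take S = {actor 1, actor 3}. Its neighbourhood is {role 5}, so |N(S)| = 1 < |S| = 2.
No single vertex violates Hall's condition since each has at least one neighbour, so 2 is the minimum.

2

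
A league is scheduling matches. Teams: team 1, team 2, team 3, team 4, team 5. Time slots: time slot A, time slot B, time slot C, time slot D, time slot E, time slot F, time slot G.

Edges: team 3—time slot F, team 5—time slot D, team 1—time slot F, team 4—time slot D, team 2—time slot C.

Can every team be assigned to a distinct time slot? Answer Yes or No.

The set {team 1, team 3, team 4, team 5} has only 2 neighbours ({time slot D, time slot F}), so by Hall's theorem at most 3 of the 5 teams can be matched.
Hence no matching covers every team.

No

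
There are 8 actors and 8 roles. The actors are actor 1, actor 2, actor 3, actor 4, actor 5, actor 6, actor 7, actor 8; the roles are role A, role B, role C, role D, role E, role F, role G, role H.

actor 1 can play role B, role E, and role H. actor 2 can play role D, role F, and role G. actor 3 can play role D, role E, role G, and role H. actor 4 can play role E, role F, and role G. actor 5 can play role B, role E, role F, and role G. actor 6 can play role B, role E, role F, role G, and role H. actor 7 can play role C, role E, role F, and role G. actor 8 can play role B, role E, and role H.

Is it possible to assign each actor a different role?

The set {actor 1, actor 2, actor 3, actor 4, actor 5, actor 6, actor 8} has only 6 neighbours ({role B, role D, role E, role F, role G, role H}), so by Hall's theorem at most 7 of the 8 actors can be matched.
Hence no matching covers every actor.

No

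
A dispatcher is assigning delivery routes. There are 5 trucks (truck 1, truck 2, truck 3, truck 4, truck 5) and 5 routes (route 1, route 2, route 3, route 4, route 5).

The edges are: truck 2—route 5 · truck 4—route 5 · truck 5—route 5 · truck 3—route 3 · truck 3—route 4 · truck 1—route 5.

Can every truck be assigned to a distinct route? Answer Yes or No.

The set {truck 1, truck 2, truck 4, truck 5} has only 1 neighbour ({route 5}), so by Hall's theorem at most 2 of the 5 trucks can be matched.
Hence no matching covers every truck.

No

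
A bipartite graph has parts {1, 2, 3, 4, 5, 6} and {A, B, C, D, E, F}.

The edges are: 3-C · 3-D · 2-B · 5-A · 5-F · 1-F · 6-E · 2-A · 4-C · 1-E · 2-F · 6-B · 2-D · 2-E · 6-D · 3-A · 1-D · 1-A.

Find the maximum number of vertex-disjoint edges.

For example, pair 1→E, 2→A, 3→D, 4→C, 5→F, 6→B.
All 6 left vertices are matched, so no larger matching exists.

6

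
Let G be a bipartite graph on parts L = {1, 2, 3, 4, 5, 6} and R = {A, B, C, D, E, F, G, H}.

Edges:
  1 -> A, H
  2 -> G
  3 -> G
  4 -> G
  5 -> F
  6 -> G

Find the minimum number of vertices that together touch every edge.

A maximum matching has 3 edges (e.g. 1–H, 2–G, 5–F).
By König's theorem the minimum vertex cover has the same size. One such cover is {1, 5, G}.

3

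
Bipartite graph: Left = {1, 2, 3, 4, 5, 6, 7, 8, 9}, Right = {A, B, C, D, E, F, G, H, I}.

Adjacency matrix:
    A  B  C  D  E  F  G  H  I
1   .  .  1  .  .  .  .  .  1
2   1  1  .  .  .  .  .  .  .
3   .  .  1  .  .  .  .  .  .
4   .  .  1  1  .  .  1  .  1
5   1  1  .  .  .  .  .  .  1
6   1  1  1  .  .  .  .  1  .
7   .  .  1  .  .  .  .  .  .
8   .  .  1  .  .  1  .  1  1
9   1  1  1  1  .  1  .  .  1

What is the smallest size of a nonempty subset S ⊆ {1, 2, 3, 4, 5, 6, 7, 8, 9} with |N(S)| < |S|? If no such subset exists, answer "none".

2

Take S = {3, 7}. Its neighbourhood is {C}, so |N(S)| = 1 < |S| = 2.
No single vertex violates Hall's condition since each has at least one neighbour, so 2 is the minimum.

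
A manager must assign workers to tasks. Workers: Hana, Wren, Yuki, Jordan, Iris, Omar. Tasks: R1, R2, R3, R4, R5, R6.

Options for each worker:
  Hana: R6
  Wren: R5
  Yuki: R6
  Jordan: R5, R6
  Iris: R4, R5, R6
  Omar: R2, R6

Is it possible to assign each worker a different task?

No

The set {Hana, Wren, Yuki, Jordan} has only 2 neighbours ({R5, R6}), so by Hall's theorem at most 4 of the 6 workers can be matched.
Hence no matching covers every worker.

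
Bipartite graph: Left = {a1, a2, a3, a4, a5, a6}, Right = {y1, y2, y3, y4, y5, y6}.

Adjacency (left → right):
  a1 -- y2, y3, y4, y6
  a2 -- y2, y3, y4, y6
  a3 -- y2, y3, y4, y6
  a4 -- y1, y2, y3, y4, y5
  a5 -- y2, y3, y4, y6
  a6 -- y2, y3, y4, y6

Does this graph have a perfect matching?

No

The set {a1, a2, a3, a5, a6} has only 4 neighbours ({y2, y3, y4, y6}), so by Hall's theorem at most 5 of the 6 left vertices can be matched.
Hence no matching covers every left vertex.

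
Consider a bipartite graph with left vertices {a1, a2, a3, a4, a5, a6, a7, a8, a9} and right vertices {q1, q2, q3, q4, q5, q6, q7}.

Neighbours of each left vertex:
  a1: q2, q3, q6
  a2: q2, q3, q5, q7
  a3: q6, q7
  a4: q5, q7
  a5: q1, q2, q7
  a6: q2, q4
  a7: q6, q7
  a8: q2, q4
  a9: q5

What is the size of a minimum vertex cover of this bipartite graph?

{a5, q2, q3, q4, q5, q6, q7} is a vertex cover of size 7: every edge has an endpoint in this set.
No smaller cover exists because a1–q2, a2–q3, a3–q6, a4–q5, a5–q1, a6–q4, a7–q7 is a matching of size 7, and a cover must include an endpoint of each of these disjoint edges (König's theorem).

7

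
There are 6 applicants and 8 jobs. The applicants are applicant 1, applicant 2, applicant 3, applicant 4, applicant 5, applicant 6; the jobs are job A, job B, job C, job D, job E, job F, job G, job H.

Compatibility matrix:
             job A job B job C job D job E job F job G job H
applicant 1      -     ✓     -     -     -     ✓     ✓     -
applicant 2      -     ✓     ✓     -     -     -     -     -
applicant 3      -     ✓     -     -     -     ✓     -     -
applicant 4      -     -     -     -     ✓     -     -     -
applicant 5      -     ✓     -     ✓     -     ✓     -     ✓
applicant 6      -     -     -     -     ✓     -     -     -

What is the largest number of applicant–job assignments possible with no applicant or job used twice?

5

A valid assignment of size 5: applicant 1–job G, applicant 2–job B, applicant 3–job F, applicant 4–job E, applicant 5–job H.
The set {applicant 4, applicant 6} has only 1 neighbour ({job E}), so by Hall's theorem at most 5 of the 6 applicants can be matched.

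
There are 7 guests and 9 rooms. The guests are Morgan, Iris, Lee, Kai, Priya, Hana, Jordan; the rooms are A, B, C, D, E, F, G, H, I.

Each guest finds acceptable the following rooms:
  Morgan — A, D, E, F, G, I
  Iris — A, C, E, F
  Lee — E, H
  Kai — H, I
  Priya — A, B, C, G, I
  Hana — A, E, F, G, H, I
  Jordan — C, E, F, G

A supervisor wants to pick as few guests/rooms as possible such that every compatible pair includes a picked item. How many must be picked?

The 7 edges Morgan–G, Iris–C, Lee–H, Kai–I, Priya–B, Hana–A, Jordan–E form a matching, so any vertex cover needs at least 7 vertices (one per matched edge).
Conversely {Morgan, Iris, Lee, Kai, Priya, Hana, Jordan} meets every edge and has exactly 7 vertices, so 7 is optimal.

7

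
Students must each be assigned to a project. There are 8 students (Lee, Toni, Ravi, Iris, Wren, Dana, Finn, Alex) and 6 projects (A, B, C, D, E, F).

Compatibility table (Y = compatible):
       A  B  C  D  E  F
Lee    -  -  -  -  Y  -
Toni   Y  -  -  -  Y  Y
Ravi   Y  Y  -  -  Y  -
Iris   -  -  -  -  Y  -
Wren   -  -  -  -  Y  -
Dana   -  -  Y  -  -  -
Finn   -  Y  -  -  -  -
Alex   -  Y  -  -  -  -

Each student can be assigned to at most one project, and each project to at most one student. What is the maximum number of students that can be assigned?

A valid assignment of size 5: Lee–E, Toni–F, Ravi–A, Dana–C, Finn–B.
The set {Lee, Iris, Wren, Finn, Alex} has only 2 neighbours ({B, E}), so by Hall's theorem at most 5 of the 8 students can be matched.

5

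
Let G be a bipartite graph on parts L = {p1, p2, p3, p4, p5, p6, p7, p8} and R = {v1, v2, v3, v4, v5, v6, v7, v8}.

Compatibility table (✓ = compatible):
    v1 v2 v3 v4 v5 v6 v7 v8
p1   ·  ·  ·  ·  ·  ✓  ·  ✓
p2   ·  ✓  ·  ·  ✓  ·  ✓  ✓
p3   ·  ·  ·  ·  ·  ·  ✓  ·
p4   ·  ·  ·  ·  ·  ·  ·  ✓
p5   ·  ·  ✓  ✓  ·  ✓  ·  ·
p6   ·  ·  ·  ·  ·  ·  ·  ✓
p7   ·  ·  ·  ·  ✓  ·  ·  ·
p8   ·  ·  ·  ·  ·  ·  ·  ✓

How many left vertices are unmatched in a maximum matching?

A valid assignment of size 6: p1→v6, p2→v2, p3→v7, p4→v8, p5→v4, p7→v5.
The set {p4, p6, p8} has only 1 neighbour ({v8}), so by Hall's theorem at most 6 of the 8 left vertices can be matched.
That matches 6 of the 8, leaving 2 unmatched; no matching can do better.

2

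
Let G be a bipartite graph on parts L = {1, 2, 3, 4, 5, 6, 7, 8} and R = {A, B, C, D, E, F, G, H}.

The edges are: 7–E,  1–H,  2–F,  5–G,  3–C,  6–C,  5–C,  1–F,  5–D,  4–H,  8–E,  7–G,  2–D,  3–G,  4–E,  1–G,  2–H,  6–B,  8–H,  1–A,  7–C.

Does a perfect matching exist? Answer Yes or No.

For example, pair 1–A, 2–F, 3–G, 4–H, 5–D, 6–B, 7–C, 8–E.
Every left vertex is matched, so this is a perfect matching.

Yes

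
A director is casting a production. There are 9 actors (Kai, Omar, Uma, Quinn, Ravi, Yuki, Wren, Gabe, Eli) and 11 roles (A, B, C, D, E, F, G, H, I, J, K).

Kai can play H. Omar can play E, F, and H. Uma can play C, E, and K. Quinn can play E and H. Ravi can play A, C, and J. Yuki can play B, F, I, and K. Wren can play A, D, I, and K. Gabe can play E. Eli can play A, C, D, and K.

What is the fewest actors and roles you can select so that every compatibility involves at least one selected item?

A maximum matching has 8 edges (e.g. Kai–H, Omar–F, Uma–C, Quinn–E, Ravi–J, Yuki–B, Wren–I, Eli–D).
By König's theorem the minimum vertex cover has the same size. One such cover is {Omar, Uma, Ravi, Yuki, Wren, Eli, E, H}.

8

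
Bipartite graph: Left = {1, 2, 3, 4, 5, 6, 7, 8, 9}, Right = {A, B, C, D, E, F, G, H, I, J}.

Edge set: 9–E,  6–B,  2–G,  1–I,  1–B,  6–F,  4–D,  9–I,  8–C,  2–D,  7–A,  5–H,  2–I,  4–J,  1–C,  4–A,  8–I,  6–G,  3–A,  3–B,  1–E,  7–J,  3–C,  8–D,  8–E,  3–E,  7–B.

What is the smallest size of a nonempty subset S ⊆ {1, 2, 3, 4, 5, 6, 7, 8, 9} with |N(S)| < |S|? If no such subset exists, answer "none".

A matching saturating every left vertex exists, for instance 1→B, 2→G, 3→A, 4→D, 5→H, 6→F, 7→J, 8→C, 9→E.
By Hall's marriage theorem, this means |N(S)| ≥ |S| for every subset S, so no violating subset exists.

none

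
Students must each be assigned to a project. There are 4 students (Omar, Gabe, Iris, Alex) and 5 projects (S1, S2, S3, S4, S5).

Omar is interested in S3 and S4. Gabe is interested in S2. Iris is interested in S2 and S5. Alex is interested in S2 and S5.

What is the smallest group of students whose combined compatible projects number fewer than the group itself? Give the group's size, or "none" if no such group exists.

Take S = {Gabe, Iris, Alex}. Its neighbourhood is {S2, S5}, so |N(S)| = 2 < |S| = 3.
Every subset of size less than 3 has at least as many neighbours as members, so 3 is the minimum.

3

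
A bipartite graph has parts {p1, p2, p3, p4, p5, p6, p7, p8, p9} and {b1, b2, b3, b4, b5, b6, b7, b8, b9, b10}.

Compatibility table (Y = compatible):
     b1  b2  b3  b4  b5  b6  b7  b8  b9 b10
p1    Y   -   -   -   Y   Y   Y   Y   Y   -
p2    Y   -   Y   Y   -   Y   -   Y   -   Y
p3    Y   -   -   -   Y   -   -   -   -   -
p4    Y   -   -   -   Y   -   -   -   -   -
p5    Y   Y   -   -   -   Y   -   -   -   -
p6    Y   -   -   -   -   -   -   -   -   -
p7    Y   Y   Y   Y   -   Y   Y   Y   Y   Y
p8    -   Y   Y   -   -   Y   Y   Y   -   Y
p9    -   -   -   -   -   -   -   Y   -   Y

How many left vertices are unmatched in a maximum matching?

One maximum matching: p1–b9, p2–b4, p3–b1, p4–b5, p5–b2, p7–b7, p8–b6, p9–b8.
The set {p3, p4, p6} has only 2 neighbours ({b1, b5}), so by Hall's theorem at most 8 of the 9 left vertices can be matched.
That matches 8 of the 9, leaving 1 unmatched; no matching can do better.

1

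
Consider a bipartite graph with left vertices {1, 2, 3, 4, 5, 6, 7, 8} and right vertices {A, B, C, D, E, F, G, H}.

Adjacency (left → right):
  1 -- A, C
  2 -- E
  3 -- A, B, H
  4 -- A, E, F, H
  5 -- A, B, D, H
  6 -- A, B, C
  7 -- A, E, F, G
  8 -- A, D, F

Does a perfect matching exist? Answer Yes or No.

For example, pair 1–A, 2–E, 3–B, 4–H, 5–D, 6–C, 7–G, 8–F.
All 8 left vertices are covered.

Yes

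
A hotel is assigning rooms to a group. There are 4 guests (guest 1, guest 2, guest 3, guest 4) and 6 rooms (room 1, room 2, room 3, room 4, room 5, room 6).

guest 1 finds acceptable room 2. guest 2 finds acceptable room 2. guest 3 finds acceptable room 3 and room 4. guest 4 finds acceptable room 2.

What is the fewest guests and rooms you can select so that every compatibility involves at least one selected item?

{guest 3, room 2} is a vertex cover of size 2: every edge has an endpoint in this set.
No smaller cover exists because guest 1–room 2, guest 3–room 3 is a matching of size 2, and a cover must include an endpoint of each of these disjoint edges (König's theorem).

2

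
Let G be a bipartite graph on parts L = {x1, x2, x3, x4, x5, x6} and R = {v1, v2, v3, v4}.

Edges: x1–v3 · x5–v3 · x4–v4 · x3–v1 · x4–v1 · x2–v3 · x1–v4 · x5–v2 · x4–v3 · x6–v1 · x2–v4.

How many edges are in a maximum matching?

For example, pair x1→v3, x2→v4, x3→v1, x5→v2.
The set {x1, x2, x3, x4, x6} has only 3 neighbours ({v1, v3, v4}), so by Hall's theorem at most 4 of the 6 left vertices can be matched.

4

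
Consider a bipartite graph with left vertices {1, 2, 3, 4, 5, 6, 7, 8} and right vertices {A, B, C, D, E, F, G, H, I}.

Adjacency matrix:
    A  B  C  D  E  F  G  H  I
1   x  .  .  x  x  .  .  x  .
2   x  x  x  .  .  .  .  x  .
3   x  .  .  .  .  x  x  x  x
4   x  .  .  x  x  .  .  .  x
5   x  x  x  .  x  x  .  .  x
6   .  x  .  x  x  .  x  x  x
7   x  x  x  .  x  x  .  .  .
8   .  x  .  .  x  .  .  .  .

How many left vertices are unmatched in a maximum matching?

0

A valid assignment of size 8: 1–D, 2–C, 3–H, 4–I, 5–A, 6–G, 7–E, 8–B.
This saturates every left vertex, so 8 is the maximum.
That matches 8 of the 8, leaving 0 unmatched; no matching can do better.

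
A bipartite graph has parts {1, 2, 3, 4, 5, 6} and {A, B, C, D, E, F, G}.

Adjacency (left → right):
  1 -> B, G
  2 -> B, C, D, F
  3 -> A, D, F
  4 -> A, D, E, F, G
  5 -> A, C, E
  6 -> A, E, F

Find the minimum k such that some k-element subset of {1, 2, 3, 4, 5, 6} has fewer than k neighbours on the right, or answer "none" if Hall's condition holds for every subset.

none

A matching saturating every left vertex exists, for instance 1→B, 2→F, 3→D, 4→G, 5→C, 6→E.
By Hall's marriage theorem, this means |N(S)| ≥ |S| for every subset S, so no violating subset exists.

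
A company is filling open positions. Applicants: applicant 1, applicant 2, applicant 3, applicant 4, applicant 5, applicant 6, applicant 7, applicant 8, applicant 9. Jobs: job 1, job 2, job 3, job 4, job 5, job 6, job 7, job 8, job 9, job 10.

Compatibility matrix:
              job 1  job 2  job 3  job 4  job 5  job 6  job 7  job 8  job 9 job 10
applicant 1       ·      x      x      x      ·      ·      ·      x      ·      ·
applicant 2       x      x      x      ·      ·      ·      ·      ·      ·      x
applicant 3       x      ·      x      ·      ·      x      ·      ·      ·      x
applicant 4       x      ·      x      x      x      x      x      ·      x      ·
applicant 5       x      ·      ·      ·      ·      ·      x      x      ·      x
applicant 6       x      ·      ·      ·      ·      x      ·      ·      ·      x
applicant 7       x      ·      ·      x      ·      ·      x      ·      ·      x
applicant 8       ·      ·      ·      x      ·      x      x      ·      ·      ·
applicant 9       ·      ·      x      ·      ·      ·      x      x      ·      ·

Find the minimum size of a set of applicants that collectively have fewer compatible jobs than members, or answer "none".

none

A matching saturating every applicant exists, for instance applicant 1→job 2, applicant 2→job 10, applicant 3→job 1, applicant 4→job 9, applicant 5→job 8, applicant 6→job 6, applicant 7→job 7, applicant 8→job 4, applicant 9→job 3.
By Hall's marriage theorem, this means |N(S)| ≥ |S| for every subset S, so no violating subset exists.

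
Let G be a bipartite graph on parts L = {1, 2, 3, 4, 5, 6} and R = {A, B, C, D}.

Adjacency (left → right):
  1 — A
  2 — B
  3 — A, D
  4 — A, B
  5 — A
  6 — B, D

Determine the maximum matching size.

3

One maximum matching: 1-A, 2-B, 3-D.
The set {1, 2, 3, 4, 5, 6} has only 3 neighbours ({A, B, D}), so by Hall's theorem at most 3 of the 6 left vertices can be matched.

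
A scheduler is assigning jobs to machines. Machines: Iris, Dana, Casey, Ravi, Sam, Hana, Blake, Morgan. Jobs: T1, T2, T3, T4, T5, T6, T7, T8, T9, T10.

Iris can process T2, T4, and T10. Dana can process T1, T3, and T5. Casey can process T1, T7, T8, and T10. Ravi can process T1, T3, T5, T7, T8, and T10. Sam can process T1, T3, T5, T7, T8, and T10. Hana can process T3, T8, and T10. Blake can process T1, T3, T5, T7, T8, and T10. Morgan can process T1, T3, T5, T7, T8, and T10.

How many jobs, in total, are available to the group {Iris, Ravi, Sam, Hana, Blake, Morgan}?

The union of neighbours of {Iris, Ravi, Sam, Hana, Blake, Morgan} is {T1, T2, T3, T4, T5, T7, T8, T10}, which has 8 elements.
Since |N(S)| = 8 ≥ |S| = 6, Hall's condition holds for this subset.

8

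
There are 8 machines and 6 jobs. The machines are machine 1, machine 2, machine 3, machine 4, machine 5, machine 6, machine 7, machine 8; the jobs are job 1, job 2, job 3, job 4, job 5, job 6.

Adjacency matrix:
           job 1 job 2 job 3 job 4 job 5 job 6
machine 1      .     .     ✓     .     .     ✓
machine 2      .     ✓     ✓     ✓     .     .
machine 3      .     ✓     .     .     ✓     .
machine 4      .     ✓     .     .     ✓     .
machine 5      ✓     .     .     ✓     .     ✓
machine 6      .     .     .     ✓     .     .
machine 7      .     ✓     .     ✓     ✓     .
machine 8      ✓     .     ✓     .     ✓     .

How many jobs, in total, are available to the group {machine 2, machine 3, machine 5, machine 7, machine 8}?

6

The union of neighbours of {machine 2, machine 3, machine 5, machine 7, machine 8} is {job 1, job 2, job 3, job 4, job 5, job 6}, which has 6 elements.
Since |N(S)| = 6 ≥ |S| = 5, Hall's condition holds for this subset.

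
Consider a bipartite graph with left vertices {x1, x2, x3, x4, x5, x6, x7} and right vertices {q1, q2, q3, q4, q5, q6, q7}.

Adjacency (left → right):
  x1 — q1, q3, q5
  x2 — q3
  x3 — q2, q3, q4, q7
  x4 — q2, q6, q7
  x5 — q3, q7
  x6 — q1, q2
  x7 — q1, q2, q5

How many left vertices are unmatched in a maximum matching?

A valid assignment of size 7: x1–q5, x2–q3, x3–q4, x4–q6, x5–q7, x6–q1, x7–q2.
This saturates every left vertex, so 7 is the maximum.
That matches 7 of the 7, leaving 0 unmatched; no matching can do better.

0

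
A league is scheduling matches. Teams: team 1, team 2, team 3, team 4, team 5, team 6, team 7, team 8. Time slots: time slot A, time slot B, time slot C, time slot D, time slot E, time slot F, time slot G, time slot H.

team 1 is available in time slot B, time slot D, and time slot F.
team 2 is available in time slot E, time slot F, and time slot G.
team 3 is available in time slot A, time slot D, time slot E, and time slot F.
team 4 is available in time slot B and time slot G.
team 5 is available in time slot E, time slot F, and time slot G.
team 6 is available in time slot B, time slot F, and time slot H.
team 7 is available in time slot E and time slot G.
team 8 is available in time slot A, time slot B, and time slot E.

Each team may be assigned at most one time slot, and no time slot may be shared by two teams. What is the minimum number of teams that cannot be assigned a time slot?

For example, pair team 1–time slot D, team 2–time slot E, team 3–time slot A, team 4–time slot B, team 5–time slot F, team 6–time slot H, team 7–time slot G.
The set {team 1, team 2, team 3, team 4, team 5, team 7, team 8} has only 6 neighbours ({time slot A, time slot B, time slot D, time slot E, time slot F, time slot G}), so by Hall's theorem at most 7 of the 8 teams can be matched.
That matches 7 of the 8, leaving 1 unmatched; no matching can do better.

1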